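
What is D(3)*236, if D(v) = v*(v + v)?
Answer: 4248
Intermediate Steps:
D(v) = 2*v² (D(v) = v*(2*v) = 2*v²)
D(3)*236 = (2*3²)*236 = (2*9)*236 = 18*236 = 4248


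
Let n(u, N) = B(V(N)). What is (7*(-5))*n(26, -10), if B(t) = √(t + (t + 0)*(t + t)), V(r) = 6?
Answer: -35*√78 ≈ -309.11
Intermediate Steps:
B(t) = √(t + 2*t²) (B(t) = √(t + t*(2*t)) = √(t + 2*t²))
n(u, N) = √78 (n(u, N) = √(6*(1 + 2*6)) = √(6*(1 + 12)) = √(6*13) = √78)
(7*(-5))*n(26, -10) = (7*(-5))*√78 = -35*√78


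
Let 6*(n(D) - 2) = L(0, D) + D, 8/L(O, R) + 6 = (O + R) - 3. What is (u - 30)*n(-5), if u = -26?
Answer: -60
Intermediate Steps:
L(O, R) = 8/(-9 + O + R) (L(O, R) = 8/(-6 + ((O + R) - 3)) = 8/(-6 + (-3 + O + R)) = 8/(-9 + O + R))
n(D) = 2 + D/6 + 4/(3*(-9 + D)) (n(D) = 2 + (8/(-9 + 0 + D) + D)/6 = 2 + (8/(-9 + D) + D)/6 = 2 + (D + 8/(-9 + D))/6 = 2 + (D/6 + 4/(3*(-9 + D))) = 2 + D/6 + 4/(3*(-9 + D)))
(u - 30)*n(-5) = (-26 - 30)*((8 + (-9 - 5)*(12 - 5))/(6*(-9 - 5))) = -28*(8 - 14*7)/(3*(-14)) = -28*(-1)*(8 - 98)/(3*14) = -28*(-1)*(-90)/(3*14) = -56*15/14 = -60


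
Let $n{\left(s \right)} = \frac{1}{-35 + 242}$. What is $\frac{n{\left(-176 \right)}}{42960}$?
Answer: $\frac{1}{8892720} \approx 1.1245 \cdot 10^{-7}$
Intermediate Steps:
$n{\left(s \right)} = \frac{1}{207}$
$\frac{n{\left(-176 \right)}}{42960} = \frac{1}{207 \cdot 42960} = \frac{1}{207} \cdot \frac{1}{42960} = \frac{1}{8892720}$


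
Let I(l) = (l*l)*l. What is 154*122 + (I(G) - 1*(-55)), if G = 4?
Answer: 18907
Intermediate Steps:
I(l) = l³ (I(l) = l²*l = l³)
154*122 + (I(G) - 1*(-55)) = 154*122 + (4³ - 1*(-55)) = 18788 + (64 + 55) = 18788 + 119 = 18907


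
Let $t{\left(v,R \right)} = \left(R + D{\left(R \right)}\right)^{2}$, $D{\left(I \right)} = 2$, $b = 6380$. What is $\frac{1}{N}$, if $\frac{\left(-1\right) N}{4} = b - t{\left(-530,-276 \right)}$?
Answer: $\frac{1}{274784} \approx 3.6392 \cdot 10^{-6}$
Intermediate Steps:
$t{\left(v,R \right)} = \left(2 + R\right)^{2}$ ($t{\left(v,R \right)} = \left(R + 2\right)^{2} = \left(2 + R\right)^{2}$)
$N = 274784$ ($N = - 4 \left(6380 - \left(2 - 276\right)^{2}\right) = - 4 \left(6380 - \left(-274\right)^{2}\right) = - 4 \left(6380 - 75076\right) = \left(-4\right) \left(-68696\right) = 274784$)
$\frac{1}{N} = \frac{1}{274784}$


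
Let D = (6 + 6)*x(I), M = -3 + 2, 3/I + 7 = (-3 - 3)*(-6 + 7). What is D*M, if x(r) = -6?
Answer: 72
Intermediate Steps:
I = -3/13 (I = 3/(-7 + (-3 - 3)*(-6 + 7)) = 3/(-7 - 6*1) = 3/(-7 - 6) = 3/(-13) = 3*(-1/13) = -3/13 ≈ -0.23077)
M = -1
D = -72 (D = (6 + 6)*(-6) = 12*(-6) = -72)
D*M = -72*(-1) = 72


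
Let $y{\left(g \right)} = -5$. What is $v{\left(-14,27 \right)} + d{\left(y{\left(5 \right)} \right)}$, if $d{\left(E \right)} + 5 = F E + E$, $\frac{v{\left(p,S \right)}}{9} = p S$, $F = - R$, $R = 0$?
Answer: $-3412$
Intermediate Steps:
$F = 0$ ($F = \left(-1\right) 0 = 0$)
$v{\left(p,S \right)} = 9 S p$ ($v{\left(p,S \right)} = 9 p S = 9 S p$)
$d{\left(E \right)} = -5 + E$ ($d{\left(E \right)} = -5 + \left(0 E + E\right) = -5 + \left(0 + E\right) = -5 + E$)
$v{\left(-14,27 \right)} + d{\left(y{\left(5 \right)} \right)} = 9 \cdot 27 \left(-14\right) - 10 = -3402 - 10 = -3412$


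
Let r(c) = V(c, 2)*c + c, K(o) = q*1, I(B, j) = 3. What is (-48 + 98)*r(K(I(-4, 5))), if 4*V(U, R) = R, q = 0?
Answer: 0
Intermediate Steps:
V(U, R) = R/4
K(o) = 0 (K(o) = 0*1 = 0)
r(c) = 3*c/2 (r(c) = ((1/4)*2)*c + c = c/2 + c = 3*c/2)
(-48 + 98)*r(K(I(-4, 5))) = (-48 + 98)*((3/2)*0) = 50*0 = 0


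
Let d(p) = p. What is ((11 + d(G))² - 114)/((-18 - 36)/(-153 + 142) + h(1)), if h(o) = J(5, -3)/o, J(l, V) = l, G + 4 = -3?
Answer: -1078/109 ≈ -9.8899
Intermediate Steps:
G = -7 (G = -4 - 3 = -7)
h(o) = 5/o
((11 + d(G))² - 114)/((-18 - 36)/(-153 + 142) + h(1)) = ((11 - 7)² - 114)/((-18 - 36)/(-153 + 142) + 5/1) = (4² - 114)/(-54/(-11) + 5*1) = (16 - 114)/(-54*(-1/11) + 5) = -98/(54/11 + 5) = -98/109/11 = -98*11/109 = -1078/109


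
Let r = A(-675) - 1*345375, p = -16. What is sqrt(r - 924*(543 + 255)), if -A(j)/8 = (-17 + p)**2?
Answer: 3*I*sqrt(121271) ≈ 1044.7*I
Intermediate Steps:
A(j) = -8712 (A(j) = -8*(-17 - 16)**2 = -8*(-33)**2 = -8*1089 = -8712)
r = -354087 (r = -8712 - 1*345375 = -8712 - 345375 = -354087)
sqrt(r - 924*(543 + 255)) = sqrt(-354087 - 924*(543 + 255)) = sqrt(-354087 - 924*798) = sqrt(-354087 - 737352) = sqrt(-1091439) = 3*I*sqrt(121271)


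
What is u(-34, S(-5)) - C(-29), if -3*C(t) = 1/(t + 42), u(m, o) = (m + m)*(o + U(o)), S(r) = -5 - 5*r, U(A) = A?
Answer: -106079/39 ≈ -2720.0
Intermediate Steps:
u(m, o) = 4*m*o (u(m, o) = (m + m)*(o + o) = (2*m)*(2*o) = 4*m*o)
C(t) = -1/(3*(42 + t)) (C(t) = -1/(3*(t + 42)) = -1/(3*(42 + t)))
u(-34, S(-5)) - C(-29) = 4*(-34)*(-5 - 5*(-5)) - (-1)/(126 + 3*(-29)) = 4*(-34)*(-5 + 25) - (-1)/(126 - 87) = 4*(-34)*20 - (-1)/39 = -2720 - (-1)/39 = -2720 - 1*(-1/39) = -2720 + 1/39 = -106079/39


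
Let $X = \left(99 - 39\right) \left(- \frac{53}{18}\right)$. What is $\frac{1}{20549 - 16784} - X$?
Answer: $\frac{221717}{1255} \approx 176.67$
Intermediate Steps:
$X = - \frac{530}{3}$ ($X = 60 \left(\left(-53\right) \frac{1}{18}\right) = 60 \left(- \frac{53}{18}\right) = - \frac{530}{3} \approx -176.67$)
$\frac{1}{20549 - 16784} - X = \frac{1}{20549 - 16784} - - \frac{530}{3} = \frac{1}{3765} + \frac{530}{3} = \frac{221717}{1255}$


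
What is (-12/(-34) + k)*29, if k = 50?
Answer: 24824/17 ≈ 1460.2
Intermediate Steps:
(-12/(-34) + k)*29 = (-12/(-34) + 50)*29 = (-12*(-1/34) + 50)*29 = (6/17 + 50)*29 = (856/17)*29 = 24824/17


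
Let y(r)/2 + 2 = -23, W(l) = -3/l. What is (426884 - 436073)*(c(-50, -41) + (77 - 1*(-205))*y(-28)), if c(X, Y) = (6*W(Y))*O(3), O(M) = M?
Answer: 5311664694/41 ≈ 1.2955e+8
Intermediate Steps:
y(r) = -50 (y(r) = -4 + 2*(-23) = -4 - 46 = -50)
c(X, Y) = -54/Y (c(X, Y) = (6*(-3/Y))*3 = -18/Y*3 = -54/Y)
(426884 - 436073)*(c(-50, -41) + (77 - 1*(-205))*y(-28)) = (426884 - 436073)*(-54/(-41) + (77 - 1*(-205))*(-50)) = -9189*(-54*(-1/41) + (77 + 205)*(-50)) = -9189*(54/41 + 282*(-50)) = -9189*(54/41 - 14100) = -9189*(-578046/41) = 5311664694/41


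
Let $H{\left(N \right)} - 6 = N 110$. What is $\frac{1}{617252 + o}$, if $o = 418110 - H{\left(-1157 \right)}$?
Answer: $\frac{1}{1162626} \approx 8.6012 \cdot 10^{-7}$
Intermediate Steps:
$H{\left(N \right)} = 6 + 110 N$ ($H{\left(N \right)} = 6 + N 110 = 6 + 110 N$)
$o = 545374$ ($o = 418110 - \left(6 + 110 \left(-1157\right)\right) = 418110 - \left(6 - 127270\right) = 418110 - -127264 = 418110 + 127264 = 545374$)
$\frac{1}{617252 + o} = \frac{1}{617252 + 545374} = \frac{1}{1162626}$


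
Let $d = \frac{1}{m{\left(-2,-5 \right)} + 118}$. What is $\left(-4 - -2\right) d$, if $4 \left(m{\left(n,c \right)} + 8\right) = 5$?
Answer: $- \frac{8}{445} \approx -0.017978$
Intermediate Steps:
$m{\left(n,c \right)} = - \frac{27}{4}$ ($m{\left(n,c \right)} = -8 + \frac{1}{4} \cdot 5 = -8 + \frac{5}{4} = - \frac{27}{4}$)
$d = \frac{4}{445}$ ($d = \frac{1}{- \frac{27}{4} + 118} = \frac{1}{\frac{445}{4}} = \frac{4}{445} \approx 0.0089888$)
$\left(-4 - -2\right) d = \left(-4 - -2\right) \frac{4}{445} = \left(-4 + 2\right) \frac{4}{445} = \left(-2\right) \frac{4}{445} = - \frac{8}{445}$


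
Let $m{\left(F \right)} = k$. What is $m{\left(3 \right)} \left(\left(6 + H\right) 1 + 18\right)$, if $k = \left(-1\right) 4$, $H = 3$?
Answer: $-108$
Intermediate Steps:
$k = -4$
$m{\left(F \right)} = -4$
$m{\left(3 \right)} \left(\left(6 + H\right) 1 + 18\right) = - 4 \left(\left(6 + 3\right) 1 + 18\right) = - 4 \left(9 \cdot 1 + 18\right) = - 4 \left(9 + 18\right) = \left(-4\right) 27 = -108$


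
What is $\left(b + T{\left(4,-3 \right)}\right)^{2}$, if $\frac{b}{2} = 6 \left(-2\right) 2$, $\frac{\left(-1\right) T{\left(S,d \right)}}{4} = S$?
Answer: $4096$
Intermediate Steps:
$T{\left(S,d \right)} = - 4 S$
$b = -48$ ($b = 2 \cdot 6 \left(-2\right) 2 = 2 \left(\left(-12\right) 2\right) = 2 \left(-24\right) = -48$)
$\left(b + T{\left(4,-3 \right)}\right)^{2} = \left(-48 - 16\right)^{2} = \left(-64\right)^{2} = 4096$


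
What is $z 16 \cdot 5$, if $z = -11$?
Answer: $-880$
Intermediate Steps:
$z 16 \cdot 5 = \left(-11\right) 16 \cdot 5 = \left(-176\right) 5 = -880$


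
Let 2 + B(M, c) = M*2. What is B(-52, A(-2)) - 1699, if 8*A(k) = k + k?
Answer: -1805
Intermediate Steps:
A(k) = k/4 (A(k) = (k + k)/8 = (2*k)/8 = k/4)
B(M, c) = -2 + 2*M (B(M, c) = -2 + M*2 = -2 + 2*M)
B(-52, A(-2)) - 1699 = (-2 + 2*(-52)) - 1699 = (-2 - 104) - 1699 = -106 - 1699 = -1805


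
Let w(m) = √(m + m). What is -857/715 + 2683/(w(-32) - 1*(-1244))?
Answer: 53006399/55326700 - 2683*I/193450 ≈ 0.95806 - 0.013869*I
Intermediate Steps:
w(m) = √2*√m (w(m) = √(2*m) = √2*√m)
-857/715 + 2683/(w(-32) - 1*(-1244)) = -857/715 + 2683/(√2*√(-32) - 1*(-1244)) = -857*1/715 + 2683/(√2*(4*I*√2) + 1244) = -857/715 + 2683/(8*I + 1244) = -857/715 + 2683/(1244 + 8*I) = -857/715 + 2683*((1244 - 8*I)/1547600) = -857/715 + 2683*(1244 - 8*I)/1547600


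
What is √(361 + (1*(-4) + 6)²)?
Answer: √365 ≈ 19.105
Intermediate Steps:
√(361 + (1*(-4) + 6)²) = √(361 + (-4 + 6)²) = √(361 + 2²) = √(361 + 4) = √365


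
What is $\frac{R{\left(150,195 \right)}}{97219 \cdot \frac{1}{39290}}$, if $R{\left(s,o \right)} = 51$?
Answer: $\frac{2003790}{97219} \approx 20.611$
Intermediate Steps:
$\frac{R{\left(150,195 \right)}}{97219 \cdot \frac{1}{39290}} = \frac{51}{97219 \cdot \frac{1}{39290}} = \frac{51}{\frac{97219}{39290}} = 51 \cdot \frac{39290}{97219} = \frac{2003790}{97219}$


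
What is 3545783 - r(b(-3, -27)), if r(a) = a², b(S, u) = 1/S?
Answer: 31912046/9 ≈ 3.5458e+6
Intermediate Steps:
3545783 - r(b(-3, -27)) = 3545783 - (1/(-3))² = 3545783 - (-⅓)² = 3545783 - 1*⅑ = 3545783 - ⅑ = 31912046/9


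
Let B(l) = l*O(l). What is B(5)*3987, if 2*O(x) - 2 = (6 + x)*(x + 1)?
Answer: 677790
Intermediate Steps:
O(x) = 1 + (1 + x)*(6 + x)/2 (O(x) = 1 + ((6 + x)*(x + 1))/2 = 1 + ((6 + x)*(1 + x))/2 = 1 + ((1 + x)*(6 + x))/2 = 1 + (1 + x)*(6 + x)/2)
B(l) = l*(4 + l²/2 + 7*l/2)
B(5)*3987 = ((½)*5*(8 + 5² + 7*5))*3987 = ((½)*5*(8 + 25 + 35))*3987 = ((½)*5*68)*3987 = 170*3987 = 677790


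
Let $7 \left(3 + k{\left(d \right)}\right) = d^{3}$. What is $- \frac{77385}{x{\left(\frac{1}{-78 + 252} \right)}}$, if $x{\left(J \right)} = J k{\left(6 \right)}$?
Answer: $- \frac{6283662}{13} \approx -4.8336 \cdot 10^{5}$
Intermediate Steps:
$k{\left(d \right)} = -3 + \frac{d^{3}}{7}$
$x{\left(J \right)} = \frac{195 J}{7}$ ($x{\left(J \right)} = J \left(-3 + \frac{6^{3}}{7}\right) = J \left(-3 + \frac{1}{7} \cdot 216\right) = J \left(-3 + \frac{216}{7}\right) = J \frac{195}{7} = \frac{195 J}{7}$)
$- \frac{77385}{x{\left(\frac{1}{-78 + 252} \right)}} = - \frac{77385}{\frac{195}{7} \frac{1}{-78 + 252}} = - \frac{77385}{\frac{195}{7} \cdot \frac{1}{174}} = - \frac{77385}{\frac{65}{406}} = \left(-77385\right) \frac{406}{65} = - \frac{6283662}{13}$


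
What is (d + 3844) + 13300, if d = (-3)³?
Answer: 17117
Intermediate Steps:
d = -27
(d + 3844) + 13300 = (-27 + 3844) + 13300 = 3817 + 13300 = 17117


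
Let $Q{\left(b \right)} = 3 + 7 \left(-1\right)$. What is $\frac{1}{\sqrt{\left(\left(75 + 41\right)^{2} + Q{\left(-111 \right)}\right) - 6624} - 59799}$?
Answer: $- \frac{19933}{1191971191} - \frac{2 \sqrt{1707}}{3575913573} \approx -1.6746 \cdot 10^{-5}$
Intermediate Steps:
$Q{\left(b \right)} = -4$ ($Q{\left(b \right)} = 3 - 7 = -4$)
$\frac{1}{\sqrt{\left(\left(75 + 41\right)^{2} + Q{\left(-111 \right)}\right) - 6624} - 59799} = \frac{1}{\sqrt{\left(\left(75 + 41\right)^{2} - 4\right) - 6624} - 59799} = \frac{1}{\sqrt{\left(116^{2} - 4\right) - 6624} - 59799} = \frac{1}{\sqrt{\left(13456 - 4\right) - 6624} - 59799} = \frac{1}{\sqrt{13452 - 6624} - 59799} = \frac{1}{\sqrt{6828} - 59799} = \frac{1}{2 \sqrt{1707} - 59799} = \frac{1}{-59799 + 2 \sqrt{1707}}$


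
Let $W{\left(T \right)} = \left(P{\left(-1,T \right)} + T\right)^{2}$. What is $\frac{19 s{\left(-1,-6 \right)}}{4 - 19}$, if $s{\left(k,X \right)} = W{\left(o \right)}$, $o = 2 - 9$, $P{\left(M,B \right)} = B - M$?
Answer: $- \frac{3211}{15} \approx -214.07$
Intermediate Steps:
$o = -7$ ($o = 2 - 9 = -7$)
$W{\left(T \right)} = \left(1 + 2 T\right)^{2}$ ($W{\left(T \right)} = \left(\left(T - -1\right) + T\right)^{2} = \left(\left(T + 1\right) + T\right)^{2} = \left(\left(1 + T\right) + T\right)^{2} = \left(1 + 2 T\right)^{2}$)
$s{\left(k,X \right)} = 169$ ($s{\left(k,X \right)} = \left(1 + 2 \left(-7\right)\right)^{2} = \left(1 - 14\right)^{2} = \left(-13\right)^{2} = 169$)
$\frac{19 s{\left(-1,-6 \right)}}{4 - 19} = \frac{19 \cdot 169}{4 - 19} = \frac{3211}{-15} = 3211 \left(- \frac{1}{15}\right) = - \frac{3211}{15}$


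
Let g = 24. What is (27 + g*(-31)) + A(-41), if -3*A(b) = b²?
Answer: -3832/3 ≈ -1277.3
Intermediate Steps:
A(b) = -b²/3
(27 + g*(-31)) + A(-41) = (27 + 24*(-31)) - ⅓*(-41)² = (27 - 744) - ⅓*1681 = -717 - 1681/3 = -3832/3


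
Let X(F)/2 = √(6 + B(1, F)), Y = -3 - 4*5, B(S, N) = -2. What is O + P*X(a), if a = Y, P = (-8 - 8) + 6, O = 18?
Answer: -22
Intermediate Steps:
P = -10 (P = -16 + 6 = -10)
Y = -23 (Y = -3 - 20 = -23)
a = -23
X(F) = 4 (X(F) = 2*√(6 - 2) = 2*√4 = 2*2 = 4)
O + P*X(a) = 18 - 10*4 = 18 - 40 = -22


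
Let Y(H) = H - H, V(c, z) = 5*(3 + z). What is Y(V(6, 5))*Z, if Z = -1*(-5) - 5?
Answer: 0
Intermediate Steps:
Z = 0 (Z = 5 - 5 = 0)
V(c, z) = 15 + 5*z
Y(H) = 0
Y(V(6, 5))*Z = 0*0 = 0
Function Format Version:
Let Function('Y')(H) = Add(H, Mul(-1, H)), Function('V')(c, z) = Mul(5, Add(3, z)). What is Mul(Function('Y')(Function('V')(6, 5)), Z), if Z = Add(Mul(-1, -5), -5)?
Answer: 0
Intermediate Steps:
Z = 0 (Z = Add(5, -5) = 0)
Function('V')(c, z) = Add(15, Mul(5, z))
Function('Y')(H) = 0
Mul(Function('Y')(Function('V')(6, 5)), Z) = Mul(0, 0) = 0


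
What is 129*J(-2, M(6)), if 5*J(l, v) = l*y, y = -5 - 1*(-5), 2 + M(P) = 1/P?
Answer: 0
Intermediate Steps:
M(P) = -2 + 1/P
y = 0 (y = -5 + 5 = 0)
J(l, v) = 0 (J(l, v) = (l*0)/5 = (⅕)*0 = 0)
129*J(-2, M(6)) = 129*0 = 0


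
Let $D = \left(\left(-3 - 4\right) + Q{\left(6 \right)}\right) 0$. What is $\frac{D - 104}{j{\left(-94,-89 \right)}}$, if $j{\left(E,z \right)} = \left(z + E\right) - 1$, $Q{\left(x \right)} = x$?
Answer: $\frac{13}{23} \approx 0.56522$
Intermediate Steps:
$j{\left(E,z \right)} = -1 + E + z$ ($j{\left(E,z \right)} = \left(E + z\right) - 1 = -1 + E + z$)
$D = 0$ ($D = \left(\left(-3 - 4\right) + 6\right) 0 = \left(-7 + 6\right) 0 = \left(-1\right) 0 = 0$)
$\frac{D - 104}{j{\left(-94,-89 \right)}} = \frac{0 - 104}{-1 - 94 - 89} = \frac{0 - 104}{-184} = \left(-104\right) \left(- \frac{1}{184}\right) = \frac{13}{23}$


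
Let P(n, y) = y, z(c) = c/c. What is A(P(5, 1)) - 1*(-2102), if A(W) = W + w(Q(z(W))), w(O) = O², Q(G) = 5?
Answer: 2128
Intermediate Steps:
z(c) = 1
A(W) = 25 + W (A(W) = W + 5² = W + 25 = 25 + W)
A(P(5, 1)) - 1*(-2102) = (25 + 1) - 1*(-2102) = 26 + 2102 = 2128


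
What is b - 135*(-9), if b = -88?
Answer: 1127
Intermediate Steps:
b - 135*(-9) = -88 - 135*(-9) = -88 + 1215 = 1127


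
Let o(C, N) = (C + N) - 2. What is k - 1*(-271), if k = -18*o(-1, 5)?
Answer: 235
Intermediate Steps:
o(C, N) = -2 + C + N
k = -36 (k = -18*(-2 - 1 + 5) = -18*2 = -36)
k - 1*(-271) = -36 - 1*(-271) = -36 + 271 = 235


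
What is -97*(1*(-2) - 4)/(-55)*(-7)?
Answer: 4074/55 ≈ 74.073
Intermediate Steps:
-97*(1*(-2) - 4)/(-55)*(-7) = -97*(-2 - 4)*(-1)/55*(-7) = -(-582)*(-1)/55*(-7) = -97*6/55*(-7) = -582/55*(-7) = 4074/55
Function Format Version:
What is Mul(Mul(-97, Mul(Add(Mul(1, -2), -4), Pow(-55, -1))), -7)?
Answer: Rational(4074, 55) ≈ 74.073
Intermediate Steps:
Mul(Mul(-97, Mul(Add(Mul(1, -2), -4), Pow(-55, -1))), -7) = Mul(Mul(-97, Mul(Add(-2, -4), Rational(-1, 55))), -7) = Mul(Mul(-97, Mul(-6, Rational(-1, 55))), -7) = Mul(Mul(-97, Rational(6, 55)), -7) = Mul(Rational(-582, 55), -7) = Rational(4074, 55)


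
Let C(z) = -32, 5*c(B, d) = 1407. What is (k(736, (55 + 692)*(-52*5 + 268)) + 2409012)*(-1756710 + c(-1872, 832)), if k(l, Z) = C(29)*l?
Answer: -4189890168156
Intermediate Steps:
c(B, d) = 1407/5 (c(B, d) = (⅕)*1407 = 1407/5)
k(l, Z) = -32*l
(k(736, (55 + 692)*(-52*5 + 268)) + 2409012)*(-1756710 + c(-1872, 832)) = (-32*736 + 2409012)*(-1756710 + 1407/5) = (-23552 + 2409012)*(-8782143/5) = 2385460*(-8782143/5) = -4189890168156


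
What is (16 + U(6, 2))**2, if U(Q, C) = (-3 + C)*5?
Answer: 121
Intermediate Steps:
U(Q, C) = -15 + 5*C
(16 + U(6, 2))**2 = (16 + (-15 + 5*2))**2 = (16 + (-15 + 10))**2 = (16 - 5)**2 = 11**2 = 121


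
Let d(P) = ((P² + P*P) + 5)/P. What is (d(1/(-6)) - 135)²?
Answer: 246016/9 ≈ 27335.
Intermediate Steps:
d(P) = (5 + 2*P²)/P (d(P) = ((P² + P²) + 5)/P = (2*P² + 5)/P = (5 + 2*P²)/P)
(d(1/(-6)) - 135)² = ((2/(-6) + 5/(1/(-6))) - 135)² = ((2*(-⅙) + 5/(-⅙)) - 135)² = ((-⅓ + 5*(-6)) - 135)² = ((-⅓ - 30) - 135)² = (-91/3 - 135)² = (-496/3)² = 246016/9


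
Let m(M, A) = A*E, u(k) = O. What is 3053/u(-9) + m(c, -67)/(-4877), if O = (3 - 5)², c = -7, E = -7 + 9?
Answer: 14890017/19508 ≈ 763.28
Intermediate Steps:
E = 2
O = 4 (O = (-2)² = 4)
u(k) = 4
m(M, A) = 2*A (m(M, A) = A*2 = 2*A)
3053/u(-9) + m(c, -67)/(-4877) = 3053/4 + (2*(-67))/(-4877) = 3053*(¼) - 134*(-1/4877) = 3053/4 + 134/4877 = 14890017/19508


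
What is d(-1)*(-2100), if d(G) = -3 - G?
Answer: 4200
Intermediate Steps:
d(-1)*(-2100) = (-3 - 1*(-1))*(-2100) = (-3 + 1)*(-2100) = -2*(-2100) = 4200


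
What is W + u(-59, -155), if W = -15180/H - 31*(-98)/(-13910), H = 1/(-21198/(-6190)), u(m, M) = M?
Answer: -224470150356/4305145 ≈ -52140.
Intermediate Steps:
H = 3095/10599 (H = 1/(-21198*(-1/6190)) = 1/(10599/3095) = 3095/10599 ≈ 0.29201)
W = -223802852881/4305145 (W = -15180/3095/10599 - 31*(-98)/(-13910) = -15180*10599/3095 + 3038*(-1/13910) = -32178564/619 - 1519/6955 = -223802852881/4305145 ≈ -51985.)
W + u(-59, -155) = -223802852881/4305145 - 155 = -224470150356/4305145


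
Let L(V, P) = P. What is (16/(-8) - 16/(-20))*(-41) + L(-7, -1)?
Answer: 241/5 ≈ 48.200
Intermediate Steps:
(16/(-8) - 16/(-20))*(-41) + L(-7, -1) = (16/(-8) - 16/(-20))*(-41) - 1 = (16*(-1/8) - 16*(-1/20))*(-41) - 1 = (-2 + 4/5)*(-41) - 1 = -6/5*(-41) - 1 = 246/5 - 1 = 241/5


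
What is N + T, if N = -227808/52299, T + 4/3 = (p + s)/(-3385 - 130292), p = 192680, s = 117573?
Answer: -2074080601/258932349 ≈ -8.0101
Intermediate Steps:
T = -488489/133677 (T = -4/3 + (192680 + 117573)/(-3385 - 130292) = -4/3 + 310253/(-133677) = -4/3 + 310253*(-1/133677) = -4/3 - 310253/133677 = -488489/133677 ≈ -3.6542)
N = -25312/5811 (N = -227808*1/52299 = -25312/5811 ≈ -4.3559)
N + T = -25312/5811 - 488489/133677 = -2074080601/258932349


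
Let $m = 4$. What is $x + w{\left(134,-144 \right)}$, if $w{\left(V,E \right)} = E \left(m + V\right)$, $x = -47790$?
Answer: $-67662$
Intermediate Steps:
$w{\left(V,E \right)} = E \left(4 + V\right)$
$x + w{\left(134,-144 \right)} = -47790 - 144 \left(4 + 134\right) = -47790 - 19872 = -67662$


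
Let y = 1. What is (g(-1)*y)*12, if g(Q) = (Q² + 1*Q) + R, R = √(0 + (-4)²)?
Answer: 48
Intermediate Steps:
R = 4 (R = √(0 + 16) = √16 = 4)
g(Q) = 4 + Q + Q² (g(Q) = (Q² + 1*Q) + 4 = (Q² + Q) + 4 = (Q + Q²) + 4 = 4 + Q + Q²)
(g(-1)*y)*12 = ((4 - 1 + (-1)²)*1)*12 = ((4 - 1 + 1)*1)*12 = (4*1)*12 = 4*12 = 48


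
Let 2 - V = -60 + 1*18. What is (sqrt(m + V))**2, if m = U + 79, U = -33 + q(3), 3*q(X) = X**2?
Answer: 93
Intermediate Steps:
q(X) = X**2/3
U = -30 (U = -33 + (1/3)*3**2 = -33 + (1/3)*9 = -33 + 3 = -30)
V = 44 (V = 2 - (-60 + 1*18) = 2 - (-60 + 18) = 2 - 1*(-42) = 2 + 42 = 44)
m = 49 (m = -30 + 79 = 49)
(sqrt(m + V))**2 = (sqrt(49 + 44))**2 = (sqrt(93))**2 = 93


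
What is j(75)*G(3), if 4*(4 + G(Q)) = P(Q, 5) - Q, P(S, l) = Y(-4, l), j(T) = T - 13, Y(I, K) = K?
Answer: -217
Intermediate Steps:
j(T) = -13 + T
P(S, l) = l
G(Q) = -11/4 - Q/4 (G(Q) = -4 + (5 - Q)/4 = -4 + (5/4 - Q/4) = -11/4 - Q/4)
j(75)*G(3) = (-13 + 75)*(-11/4 - 1/4*3) = 62*(-11/4 - 3/4) = 62*(-7/2) = -217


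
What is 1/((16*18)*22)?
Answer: 1/6336 ≈ 0.00015783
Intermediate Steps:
1/((16*18)*22) = 1/(288*22) = 1/6336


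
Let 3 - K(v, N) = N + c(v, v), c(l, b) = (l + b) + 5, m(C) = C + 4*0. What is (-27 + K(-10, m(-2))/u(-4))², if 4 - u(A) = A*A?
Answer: 7396/9 ≈ 821.78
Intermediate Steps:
m(C) = C (m(C) = C + 0 = C)
c(l, b) = 5 + b + l (c(l, b) = (b + l) + 5 = 5 + b + l)
K(v, N) = -2 - N - 2*v (K(v, N) = 3 - (N + (5 + v + v)) = 3 - (N + (5 + 2*v)) = 3 - (5 + N + 2*v) = 3 + (-5 - N - 2*v) = -2 - N - 2*v)
u(A) = 4 - A² (u(A) = 4 - A*A = 4 - A²)
(-27 + K(-10, m(-2))/u(-4))² = (-27 + (-2 - 1*(-2) - 2*(-10))/(4 - 1*(-4)²))² = (-27 + (-2 + 2 + 20)/(4 - 1*16))² = (-27 + 20/(4 - 16))² = (-27 + 20/(-12))² = (-27 + 20*(-1/12))² = (-27 - 5/3)² = (-86/3)² = 7396/9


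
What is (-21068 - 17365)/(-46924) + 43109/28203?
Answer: 3106772615/1323397572 ≈ 2.3476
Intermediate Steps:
(-21068 - 17365)/(-46924) + 43109/28203 = -38433*(-1/46924) + 43109*(1/28203) = 38433/46924 + 43109/28203 = 3106772615/1323397572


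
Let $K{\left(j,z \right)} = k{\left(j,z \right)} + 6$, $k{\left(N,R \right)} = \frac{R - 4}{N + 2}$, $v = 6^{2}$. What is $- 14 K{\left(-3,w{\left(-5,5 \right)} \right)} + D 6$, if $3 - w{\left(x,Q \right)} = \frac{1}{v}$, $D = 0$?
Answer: $- \frac{1771}{18} \approx -98.389$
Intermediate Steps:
$v = 36$
$w{\left(x,Q \right)} = \frac{107}{36}$ ($w{\left(x,Q \right)} = 3 - \frac{1}{36} = \frac{107}{36}$)
$k{\left(N,R \right)} = \frac{-4 + R}{2 + N}$
$K{\left(j,z \right)} = 6 + \frac{-4 + z}{2 + j}$ ($K{\left(j,z \right)} = \frac{-4 + z}{2 + j} + 6 = 6 + \frac{-4 + z}{2 + j}$)
$- 14 K{\left(-3,w{\left(-5,5 \right)} \right)} + D 6 = - 14 \frac{8 + \frac{107}{36} + 6 \left(-3\right)}{2 - 3} + 0 \cdot 6 = - 14 \frac{8 + \frac{107}{36} - 18}{-1} + 0 = - 14 \left(\left(-1\right) \left(- \frac{253}{36}\right)\right) + 0 = \left(-14\right) \frac{253}{36} + 0 = - \frac{1771}{18} + 0 = - \frac{1771}{18}$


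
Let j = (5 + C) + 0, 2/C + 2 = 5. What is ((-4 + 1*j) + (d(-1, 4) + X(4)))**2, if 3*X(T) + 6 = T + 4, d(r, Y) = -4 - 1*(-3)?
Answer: 16/9 ≈ 1.7778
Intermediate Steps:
d(r, Y) = -1 (d(r, Y) = -4 + 3 = -1)
X(T) = -2/3 + T/3 (X(T) = -2 + (T + 4)/3 = -2 + (4 + T)/3 = -2 + (4/3 + T/3) = -2/3 + T/3)
C = 2/3 (C = 2/(-2 + 5) = 2/3 ≈ 0.66667)
j = 17/3 (j = (5 + 2/3) + 0 = 17/3 + 0 = 17/3 ≈ 5.6667)
((-4 + 1*j) + (d(-1, 4) + X(4)))**2 = ((-4 + 1*(17/3)) + (-1 + (-2/3 + (1/3)*4)))**2 = ((-4 + 17/3) + (-1 + (-2/3 + 4/3)))**2 = (5/3 + (-1 + 2/3))**2 = (5/3 - 1/3)**2 = (4/3)**2 = 16/9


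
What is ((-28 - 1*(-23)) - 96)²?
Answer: 10201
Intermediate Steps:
((-28 - 1*(-23)) - 96)² = ((-28 + 23) - 96)² = (-5 - 96)² = (-101)² = 10201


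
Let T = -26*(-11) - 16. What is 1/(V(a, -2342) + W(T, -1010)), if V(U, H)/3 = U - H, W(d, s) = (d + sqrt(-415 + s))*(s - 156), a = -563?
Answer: I/(-309483*I + 5830*sqrt(57)) ≈ -3.1671e-6 + 4.5044e-7*I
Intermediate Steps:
T = 270 (T = 286 - 16 = 270)
W(d, s) = (-156 + s)*(d + sqrt(-415 + s)) (W(d, s) = (d + sqrt(-415 + s))*(-156 + s) = (-156 + s)*(d + sqrt(-415 + s)))
V(U, H) = -3*H + 3*U (V(U, H) = 3*(U - H) = -3*H + 3*U)
1/(V(a, -2342) + W(T, -1010)) = 1/((-3*(-2342) + 3*(-563)) + (-156*270 - 156*sqrt(-415 - 1010) + 270*(-1010) - 1010*sqrt(-415 - 1010))) = 1/((7026 - 1689) + (-42120 - 780*I*sqrt(57) - 272700 - 5050*I*sqrt(57))) = 1/(5337 + (-42120 - 780*I*sqrt(57) - 272700 - 5050*I*sqrt(57))) = 1/(5337 + (-314820 - 5830*I*sqrt(57))) = 1/(-309483 - 5830*I*sqrt(57))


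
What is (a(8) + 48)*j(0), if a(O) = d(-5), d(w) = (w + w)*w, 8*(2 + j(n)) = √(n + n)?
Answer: -196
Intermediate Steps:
j(n) = -2 + √2*√n/8 (j(n) = -2 + √(n + n)/8 = -2 + √(2*n)/8 = -2 + (√2*√n)/8 = -2 + √2*√n/8)
d(w) = 2*w² (d(w) = (2*w)*w = 2*w²)
a(O) = 50 (a(O) = 2*(-5)² = 2*25 = 50)
(a(8) + 48)*j(0) = (50 + 48)*(-2 + √2*√0/8) = 98*(-2 + (⅛)*√2*0) = 98*(-2 + 0) = 98*(-2) = -196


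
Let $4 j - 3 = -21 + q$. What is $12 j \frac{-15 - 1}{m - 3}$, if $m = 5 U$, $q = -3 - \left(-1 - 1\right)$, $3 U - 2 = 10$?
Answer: $\frac{912}{17} \approx 53.647$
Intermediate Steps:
$U = 4$ ($U = \frac{2}{3} + \frac{1}{3} \cdot 10 = \frac{2}{3} + \frac{10}{3} = 4$)
$q = -1$ ($q = -3 - \left(-1 - 1\right) = -3 - -2 = -3 + 2 = -1$)
$m = 20$ ($m = 5 \cdot 4 = 20$)
$j = - \frac{19}{4}$ ($j = \frac{3}{4} + \frac{-21 - 1}{4} = \frac{3}{4} + \frac{1}{4} \left(-22\right) = \frac{3}{4} - \frac{11}{2} = - \frac{19}{4} \approx -4.75$)
$12 j \frac{-15 - 1}{m - 3} = 12 \left(- \frac{19}{4}\right) \frac{-15 - 1}{20 - 3} = - 57 \left(- \frac{16}{17}\right) = - 57 \left(\left(-16\right) \frac{1}{17}\right) = \left(-57\right) \left(- \frac{16}{17}\right) = \frac{912}{17}$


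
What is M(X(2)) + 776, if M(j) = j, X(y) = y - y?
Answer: 776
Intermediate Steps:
X(y) = 0
M(X(2)) + 776 = 0 + 776 = 776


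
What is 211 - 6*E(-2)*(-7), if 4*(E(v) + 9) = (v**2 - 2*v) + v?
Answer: -104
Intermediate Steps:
E(v) = -9 - v/4 + v**2/4 (E(v) = -9 + ((v**2 - 2*v) + v)/4 = -9 + (v**2 - v)/4 = -9 + (-v/4 + v**2/4) = -9 - v/4 + v**2/4)
211 - 6*E(-2)*(-7) = 211 - 6*(-9 - 1/4*(-2) + (1/4)*(-2)**2)*(-7) = 211 - 6*(-9 + 1/2 + (1/4)*4)*(-7) = 211 - 6*(-9 + 1/2 + 1)*(-7) = 211 - 6*(-15/2)*(-7) = 211 + 45*(-7) = 211 - 315 = -104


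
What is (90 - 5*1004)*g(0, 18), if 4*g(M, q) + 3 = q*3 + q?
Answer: -170085/2 ≈ -85043.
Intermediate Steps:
g(M, q) = -¾ + q (g(M, q) = -¾ + (q*3 + q)/4 = -¾ + (3*q + q)/4 = -¾ + (4*q)/4 = -¾ + q)
(90 - 5*1004)*g(0, 18) = (90 - 5*1004)*(-¾ + 18) = (90 - 5020)*(69/4) = -4930*69/4 = -170085/2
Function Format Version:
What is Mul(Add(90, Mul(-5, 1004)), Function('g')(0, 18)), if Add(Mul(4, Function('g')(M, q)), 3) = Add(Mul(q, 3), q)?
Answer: Rational(-170085, 2) ≈ -85043.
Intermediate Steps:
Function('g')(M, q) = Add(Rational(-3, 4), q) (Function('g')(M, q) = Add(Rational(-3, 4), Mul(Rational(1, 4), Add(Mul(q, 3), q))) = Add(Rational(-3, 4), Mul(Rational(1, 4), Add(Mul(3, q), q))) = Add(Rational(-3, 4), Mul(Rational(1, 4), Mul(4, q))) = Add(Rational(-3, 4), q))
Mul(Add(90, Mul(-5, 1004)), Function('g')(0, 18)) = Mul(Add(90, Mul(-5, 1004)), Add(Rational(-3, 4), 18)) = Mul(Add(90, -5020), Rational(69, 4)) = Mul(-4930, Rational(69, 4)) = Rational(-170085, 2)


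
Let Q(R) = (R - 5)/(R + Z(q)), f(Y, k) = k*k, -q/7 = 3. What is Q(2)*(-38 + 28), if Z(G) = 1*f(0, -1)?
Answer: 10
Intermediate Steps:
q = -21 (q = -7*3 = -21)
f(Y, k) = k**2
Z(G) = 1 (Z(G) = 1*(-1)**2 = 1*1 = 1)
Q(R) = (-5 + R)/(1 + R) (Q(R) = (R - 5)/(R + 1) = (-5 + R)/(1 + R))
Q(2)*(-38 + 28) = ((-5 + 2)/(1 + 2))*(-38 + 28) = (-3/3)*(-10) = ((1/3)*(-3))*(-10) = -1*(-10) = 10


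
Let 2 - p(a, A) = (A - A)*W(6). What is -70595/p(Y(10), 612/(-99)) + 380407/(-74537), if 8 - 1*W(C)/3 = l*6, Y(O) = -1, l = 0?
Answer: -5262700329/149074 ≈ -35303.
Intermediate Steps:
W(C) = 24 (W(C) = 24 - 0*6 = 24 - 3*0 = 24 + 0 = 24)
p(a, A) = 2 (p(a, A) = 2 - (A - A)*24 = 2 - 0*24 = 2 - 1*0 = 2 + 0 = 2)
-70595/p(Y(10), 612/(-99)) + 380407/(-74537) = -70595/2 + 380407/(-74537) = -70595*½ + 380407*(-1/74537) = -70595/2 - 380407/74537 = -5262700329/149074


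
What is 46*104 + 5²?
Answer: 4809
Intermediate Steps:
46*104 + 5² = 4784 + 25 = 4809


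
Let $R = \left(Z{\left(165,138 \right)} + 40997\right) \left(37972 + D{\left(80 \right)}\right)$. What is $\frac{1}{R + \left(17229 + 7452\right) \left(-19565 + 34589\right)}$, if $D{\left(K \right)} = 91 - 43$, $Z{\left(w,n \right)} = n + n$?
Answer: $\frac{1}{1940006804} \approx 5.1546 \cdot 10^{-10}$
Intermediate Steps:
$Z{\left(w,n \right)} = 2 n$
$D{\left(K \right)} = 48$ ($D{\left(K \right)} = 91 - 43 = 48$)
$R = 1569199460$ ($R = \left(2 \cdot 138 + 40997\right) \left(37972 + 48\right) = \left(276 + 40997\right) 38020 = 41273 \cdot 38020 = 1569199460$)
$\frac{1}{R + \left(17229 + 7452\right) \left(-19565 + 34589\right)} = \frac{1}{1569199460 + \left(17229 + 7452\right) \left(-19565 + 34589\right)} = \frac{1}{1569199460 + 24681 \cdot 15024} = \frac{1}{1569199460 + 370807344} = \frac{1}{1940006804}$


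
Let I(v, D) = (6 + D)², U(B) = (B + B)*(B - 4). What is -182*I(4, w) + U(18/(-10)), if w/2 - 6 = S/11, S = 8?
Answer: -208308638/3025 ≈ -68862.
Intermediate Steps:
U(B) = 2*B*(-4 + B) (U(B) = (2*B)*(-4 + B) = 2*B*(-4 + B))
w = 148/11 (w = 12 + 2*(8/11) = 12 + 16/11 = 148/11 ≈ 13.455)
-182*I(4, w) + U(18/(-10)) = -182*(6 + 148/11)² + 2*(18/(-10))*(-4 + 18/(-10)) = -182*(214/11)² + 2*(18*(-⅒))*(-4 + 18*(-⅒)) = -182*45796/121 + 2*(-9/5)*(-4 - 9/5) = -8334872/121 + 2*(-9/5)*(-29/5) = -8334872/121 + 522/25 = -208308638/3025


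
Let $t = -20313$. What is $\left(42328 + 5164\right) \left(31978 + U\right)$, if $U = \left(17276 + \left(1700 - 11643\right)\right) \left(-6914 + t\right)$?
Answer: $-9480524628596$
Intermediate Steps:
$U = -199655591$ ($U = \left(17276 + \left(1700 - 11643\right)\right) \left(-6914 - 20313\right) = \left(17276 + \left(1700 - 11643\right)\right) \left(-27227\right) = \left(17276 - 9943\right) \left(-27227\right) = 7333 \left(-27227\right) = -199655591$)
$\left(42328 + 5164\right) \left(31978 + U\right) = \left(42328 + 5164\right) \left(31978 - 199655591\right) = 47492 \left(-199623613\right) = -9480524628596$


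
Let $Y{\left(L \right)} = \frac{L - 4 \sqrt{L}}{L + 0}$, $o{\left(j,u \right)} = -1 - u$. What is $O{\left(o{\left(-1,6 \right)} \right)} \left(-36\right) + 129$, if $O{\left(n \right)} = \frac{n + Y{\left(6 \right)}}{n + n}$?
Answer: $\frac{795}{7} - \frac{12 \sqrt{6}}{7} \approx 109.37$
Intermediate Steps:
$Y{\left(L \right)} = \frac{L - 4 \sqrt{L}}{L}$
$O{\left(n \right)} = \frac{1 + n - \frac{2 \sqrt{6}}{3}}{2 n}$ ($O{\left(n \right)} = \frac{n + \left(1 - \frac{4}{\sqrt{6}}\right)}{n + n} = \frac{n + \left(1 - 4 \frac{\sqrt{6}}{6}\right)}{2 n} = \left(n + \left(1 - \frac{2 \sqrt{6}}{3}\right)\right) \frac{1}{2 n} = \left(1 + n - \frac{2 \sqrt{6}}{3}\right) \frac{1}{2 n} = \frac{1 + n - \frac{2 \sqrt{6}}{3}}{2 n}$)
$O{\left(o{\left(-1,6 \right)} \right)} \left(-36\right) + 129 = \frac{3 - 2 \sqrt{6} + 3 \left(-1 - 6\right)}{6 \left(-1 - 6\right)} \left(-36\right) + 129 = \frac{3 - 2 \sqrt{6} + 3 \left(-7\right)}{6 \left(-7\right)} \left(-36\right) + 129 = \frac{1}{6} \left(- \frac{1}{7}\right) \left(3 - 2 \sqrt{6} - 21\right) \left(-36\right) + 129 = \frac{1}{6} \left(- \frac{1}{7}\right) \left(-18 - 2 \sqrt{6}\right) \left(-36\right) + 129 = \left(\frac{3}{7} + \frac{\sqrt{6}}{21}\right) \left(-36\right) + 129 = \left(- \frac{108}{7} - \frac{12 \sqrt{6}}{7}\right) + 129 = \frac{795}{7} - \frac{12 \sqrt{6}}{7}$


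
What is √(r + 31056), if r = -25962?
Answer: 3*√566 ≈ 71.372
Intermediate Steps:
√(r + 31056) = √(-25962 + 31056) = √5094 = 3*√566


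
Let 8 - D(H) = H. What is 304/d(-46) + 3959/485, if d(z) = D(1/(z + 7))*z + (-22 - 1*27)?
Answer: 58817171/7909865 ≈ 7.4359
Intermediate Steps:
D(H) = 8 - H
d(z) = -49 + z*(8 - 1/(7 + z)) (d(z) = (8 - 1/(z + 7))*z + (-22 - 1*27) = (8 - 1/(7 + z))*z + (-22 - 27) = z*(8 - 1/(7 + z)) - 49 = -49 + z*(8 - 1/(7 + z)))
304/d(-46) + 3959/485 = 304/(((-343 + 6*(-46) + 8*(-46)**2)/(7 - 46))) + 3959/485 = 304/(((-343 - 276 + 8*2116)/(-39))) + 3959*(1/485) = 304/((-(-343 - 276 + 16928)/39)) + 3959/485 = 304/((-1/39*16309)) + 3959/485 = 304/(-16309/39) + 3959/485 = 304*(-39/16309) + 3959/485 = -11856/16309 + 3959/485 = 58817171/7909865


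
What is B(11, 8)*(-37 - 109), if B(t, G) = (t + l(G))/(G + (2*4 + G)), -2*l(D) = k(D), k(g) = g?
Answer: -511/12 ≈ -42.583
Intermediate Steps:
l(D) = -D/2
B(t, G) = (t - G/2)/(8 + 2*G) (B(t, G) = (t - G/2)/(G + (2*4 + G)) = (t - G/2)/(G + (8 + G)) = (t - G/2)/(8 + 2*G))
B(11, 8)*(-37 - 109) = ((-1*8 + 2*11)/(4*(4 + 8)))*(-37 - 109) = ((¼)*(-8 + 22)/12)*(-146) = ((¼)*(1/12)*14)*(-146) = (7/24)*(-146) = -511/12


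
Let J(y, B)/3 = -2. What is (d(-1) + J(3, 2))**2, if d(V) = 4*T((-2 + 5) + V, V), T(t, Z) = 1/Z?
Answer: 100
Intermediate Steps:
J(y, B) = -6 (J(y, B) = 3*(-2) = -6)
d(V) = 4/V
(d(-1) + J(3, 2))**2 = (4/(-1) - 6)**2 = (4*(-1) - 6)**2 = (-4 - 6)**2 = (-10)**2 = 100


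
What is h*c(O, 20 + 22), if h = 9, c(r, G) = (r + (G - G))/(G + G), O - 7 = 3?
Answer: 15/14 ≈ 1.0714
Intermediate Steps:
O = 10 (O = 7 + 3 = 10)
c(r, G) = r/(2*G) (c(r, G) = (r + 0)/((2*G)) = r*(1/(2*G)) = r/(2*G))
h*c(O, 20 + 22) = 9*((½)*10/(20 + 22)) = 9*((½)*10/42) = 9*((½)*10*(1/42)) = 9*(5/42) = 15/14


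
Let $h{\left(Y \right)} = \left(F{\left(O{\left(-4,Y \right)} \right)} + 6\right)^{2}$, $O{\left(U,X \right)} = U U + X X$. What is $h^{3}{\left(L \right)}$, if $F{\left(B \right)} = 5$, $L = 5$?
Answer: $1771561$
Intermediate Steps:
$O{\left(U,X \right)} = U^{2} + X^{2}$
$h{\left(Y \right)} = 121$ ($h{\left(Y \right)} = \left(5 + 6\right)^{2} = 11^{2} = 121$)
$h^{3}{\left(L \right)} = 121^{3} = 1771561$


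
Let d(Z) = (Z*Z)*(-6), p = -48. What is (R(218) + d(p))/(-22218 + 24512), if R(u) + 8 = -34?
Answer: -6933/1147 ≈ -6.0445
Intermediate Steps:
d(Z) = -6*Z**2 (d(Z) = Z**2*(-6) = -6*Z**2)
R(u) = -42 (R(u) = -8 - 34 = -42)
(R(218) + d(p))/(-22218 + 24512) = (-42 - 6*(-48)**2)/(-22218 + 24512) = (-42 - 6*2304)/2294 = (-42 - 13824)*(1/2294) = -13866*1/2294 = -6933/1147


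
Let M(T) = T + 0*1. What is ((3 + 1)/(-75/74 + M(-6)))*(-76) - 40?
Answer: 1736/519 ≈ 3.3449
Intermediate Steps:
M(T) = T (M(T) = T + 0 = T)
((3 + 1)/(-75/74 + M(-6)))*(-76) - 40 = ((3 + 1)/(-75/74 - 6))*(-76) - 40 = (4/(-75*1/74 - 6))*(-76) - 40 = (4/(-75/74 - 6))*(-76) - 40 = (4/(-519/74))*(-76) - 40 = (4*(-74/519))*(-76) - 40 = -296/519*(-76) - 40 = 22496/519 - 40 = 1736/519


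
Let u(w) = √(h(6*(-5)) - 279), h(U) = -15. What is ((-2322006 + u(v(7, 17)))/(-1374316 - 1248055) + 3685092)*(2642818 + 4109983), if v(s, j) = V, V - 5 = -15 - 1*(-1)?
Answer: 65256912796864601538/2622371 - 47269607*I*√6/2622371 ≈ 2.4885e+13 - 44.153*I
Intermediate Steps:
V = -9 (V = 5 + (-15 - 1*(-1)) = 5 + (-15 + 1) = 5 - 14 = -9)
v(s, j) = -9
u(w) = 7*I*√6 (u(w) = √(-15 - 279) = √(-294) = 7*I*√6)
((-2322006 + u(v(7, 17)))/(-1374316 - 1248055) + 3685092)*(2642818 + 4109983) = ((-2322006 + 7*I*√6)/(-1374316 - 1248055) + 3685092)*(2642818 + 4109983) = ((-2322006 + 7*I*√6)/(-2622371) + 3685092)*6752801 = ((-2322006 + 7*I*√6)*(-1/2622371) + 3685092)*6752801 = ((2322006/2622371 - 7*I*√6/2622371) + 3685092)*6752801 = (9663680715138/2622371 - 7*I*√6/2622371)*6752801 = 65256912796864601538/2622371 - 47269607*I*√6/2622371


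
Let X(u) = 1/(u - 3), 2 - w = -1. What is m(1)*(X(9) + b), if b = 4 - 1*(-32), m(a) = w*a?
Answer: 217/2 ≈ 108.50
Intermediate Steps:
w = 3 (w = 2 - 1*(-1) = 2 + 1 = 3)
X(u) = 1/(-3 + u)
m(a) = 3*a
b = 36 (b = 4 + 32 = 36)
m(1)*(X(9) + b) = (3*1)*(1/(-3 + 9) + 36) = 3*(1/6 + 36) = 3*(217/6) = 217/2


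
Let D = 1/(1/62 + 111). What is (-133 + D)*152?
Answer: -139137304/6883 ≈ -20215.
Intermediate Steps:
D = 62/6883 (D = 1/(1/62 + 111) = 1/(6883/62) = 62/6883 ≈ 0.0090077)
(-133 + D)*152 = (-133 + 62/6883)*152 = -915377/6883*152 = -139137304/6883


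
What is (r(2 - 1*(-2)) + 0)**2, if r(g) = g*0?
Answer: 0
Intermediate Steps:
r(g) = 0
(r(2 - 1*(-2)) + 0)**2 = (0 + 0)**2 = 0**2 = 0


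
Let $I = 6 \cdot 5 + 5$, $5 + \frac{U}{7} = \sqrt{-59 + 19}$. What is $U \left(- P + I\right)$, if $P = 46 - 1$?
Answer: $350 - 140 i \sqrt{10} \approx 350.0 - 442.72 i$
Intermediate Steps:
$U = -35 + 14 i \sqrt{10}$ ($U = -35 + 7 \sqrt{-59 + 19} = -35 + 7 \sqrt{-40} = -35 + 7 \cdot 2 i \sqrt{10} = -35 + 14 i \sqrt{10} \approx -35.0 + 44.272 i$)
$P = 45$ ($P = 46 - 1 = 45$)
$I = 35$ ($I = 30 + 5 = 35$)
$U \left(- P + I\right) = \left(-35 + 14 i \sqrt{10}\right) \left(\left(-1\right) 45 + 35\right) = \left(-35 + 14 i \sqrt{10}\right) \left(-45 + 35\right) = \left(-35 + 14 i \sqrt{10}\right) \left(-10\right) = 350 - 140 i \sqrt{10}$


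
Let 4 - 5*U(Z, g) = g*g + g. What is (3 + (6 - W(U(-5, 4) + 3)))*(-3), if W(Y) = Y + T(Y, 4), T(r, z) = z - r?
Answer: -15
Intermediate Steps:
U(Z, g) = ⅘ - g/5 - g²/5 (U(Z, g) = ⅘ - (g*g + g)/5 = ⅘ - (g² + g)/5 = ⅘ - (g + g²)/5 = ⅘ + (-g/5 - g²/5) = ⅘ - g/5 - g²/5)
W(Y) = 4 (W(Y) = Y + (4 - Y) = 4)
(3 + (6 - W(U(-5, 4) + 3)))*(-3) = (3 + (6 - 1*4))*(-3) = (3 + (6 - 4))*(-3) = (3 + 2)*(-3) = 5*(-3) = -15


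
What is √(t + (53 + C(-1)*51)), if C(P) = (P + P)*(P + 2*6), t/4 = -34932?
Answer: I*√140797 ≈ 375.23*I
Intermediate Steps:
t = -139728 (t = 4*(-34932) = -139728)
C(P) = 2*P*(12 + P) (C(P) = (2*P)*(P + 12) = (2*P)*(12 + P) = 2*P*(12 + P))
√(t + (53 + C(-1)*51)) = √(-139728 + (53 + (2*(-1)*(12 - 1))*51)) = √(-139728 + (53 + (2*(-1)*11)*51)) = √(-139728 + (53 - 22*51)) = √(-139728 + (53 - 1122)) = √(-139728 - 1069) = √(-140797) = I*√140797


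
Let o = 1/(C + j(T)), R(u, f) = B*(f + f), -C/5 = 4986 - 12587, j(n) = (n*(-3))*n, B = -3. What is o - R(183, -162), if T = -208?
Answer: -89216965/91787 ≈ -972.00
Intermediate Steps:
j(n) = -3*n² (j(n) = (-3*n)*n = -3*n²)
C = 38005 (C = -5*(4986 - 12587) = -5*(-7601) = 38005)
R(u, f) = -6*f (R(u, f) = -3*(f + f) = -6*f)
o = -1/91787 (o = 1/(38005 - 3*(-208)²) = 1/(38005 - 3*43264) = 1/(38005 - 129792) = 1/(-91787) = -1/91787 ≈ -1.0895e-5)
o - R(183, -162) = -1/91787 - (-6)*(-162) = -1/91787 - 1*972 = -1/91787 - 972 = -89216965/91787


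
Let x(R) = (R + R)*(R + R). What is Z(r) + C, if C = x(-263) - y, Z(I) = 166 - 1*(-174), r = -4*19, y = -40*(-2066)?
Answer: 194376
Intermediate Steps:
x(R) = 4*R² (x(R) = (2*R)*(2*R) = 4*R²)
y = 82640
r = -76
Z(I) = 340 (Z(I) = 166 + 174 = 340)
C = 194036 (C = 4*(-263)² - 1*82640 = 4*69169 - 82640 = 276676 - 82640 = 194036)
Z(r) + C = 340 + 194036 = 194376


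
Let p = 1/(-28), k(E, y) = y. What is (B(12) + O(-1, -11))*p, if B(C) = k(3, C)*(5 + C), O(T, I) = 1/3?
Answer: -613/84 ≈ -7.2976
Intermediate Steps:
O(T, I) = ⅓
B(C) = C*(5 + C)
p = -1/28 ≈ -0.035714
(B(12) + O(-1, -11))*p = (12*(5 + 12) + ⅓)*(-1/28) = (12*17 + ⅓)*(-1/28) = (204 + ⅓)*(-1/28) = (613/3)*(-1/28) = -613/84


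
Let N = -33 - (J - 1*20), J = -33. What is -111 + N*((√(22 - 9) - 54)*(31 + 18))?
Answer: -53031 + 980*√13 ≈ -49498.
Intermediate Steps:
N = 20 (N = -33 - (-33 - 1*20) = -33 - (-33 - 20) = -33 - 1*(-53) = -33 + 53 = 20)
-111 + N*((√(22 - 9) - 54)*(31 + 18)) = -111 + 20*((√(22 - 9) - 54)*(31 + 18)) = -111 + 20*((√13 - 54)*49) = -111 + 20*((-54 + √13)*49) = -111 + 20*(-2646 + 49*√13) = -111 + (-52920 + 980*√13) = -53031 + 980*√13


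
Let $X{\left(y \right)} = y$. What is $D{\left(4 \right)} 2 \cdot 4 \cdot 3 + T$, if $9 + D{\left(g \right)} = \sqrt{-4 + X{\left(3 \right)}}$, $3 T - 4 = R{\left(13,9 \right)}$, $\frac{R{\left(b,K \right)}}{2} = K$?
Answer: $- \frac{626}{3} + 24 i \approx -208.67 + 24.0 i$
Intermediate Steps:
$R{\left(b,K \right)} = 2 K$
$T = \frac{22}{3}$ ($T = \frac{4}{3} + \frac{2 \cdot 9}{3} = \frac{4}{3} + \frac{1}{3} \cdot 18 = \frac{4}{3} + 6 = \frac{22}{3} \approx 7.3333$)
$D{\left(g \right)} = -9 + i$ ($D{\left(g \right)} = -9 + \sqrt{-4 + 3} = -9 + \sqrt{-1} = -9 + i$)
$D{\left(4 \right)} 2 \cdot 4 \cdot 3 + T = \left(-9 + i\right) 2 \cdot 4 \cdot 3 + \frac{22}{3} = \left(-9 + i\right) 8 \cdot 3 + \frac{22}{3} = \left(-9 + i\right) 24 + \frac{22}{3} = \left(-216 + 24 i\right) + \frac{22}{3} = - \frac{626}{3} + 24 i$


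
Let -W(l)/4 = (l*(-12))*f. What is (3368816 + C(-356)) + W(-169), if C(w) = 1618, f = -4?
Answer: 3402882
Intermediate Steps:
W(l) = -192*l (W(l) = -4*l*(-12)*(-4) = -4*(-12*l)*(-4) = -192*l)
(3368816 + C(-356)) + W(-169) = (3368816 + 1618) - 192*(-169) = 3370434 + 32448 = 3402882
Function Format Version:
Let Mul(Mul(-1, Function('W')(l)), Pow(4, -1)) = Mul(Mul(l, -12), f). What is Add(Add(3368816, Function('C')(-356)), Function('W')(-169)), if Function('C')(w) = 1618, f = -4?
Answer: 3402882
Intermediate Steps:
Function('W')(l) = Mul(-192, l) (Function('W')(l) = Mul(-4, Mul(Mul(l, -12), -4)) = Mul(-4, Mul(Mul(-12, l), -4)) = Mul(-4, Mul(48, l)) = Mul(-192, l))
Add(Add(3368816, Function('C')(-356)), Function('W')(-169)) = Add(Add(3368816, 1618), Mul(-192, -169)) = Add(3370434, 32448) = 3402882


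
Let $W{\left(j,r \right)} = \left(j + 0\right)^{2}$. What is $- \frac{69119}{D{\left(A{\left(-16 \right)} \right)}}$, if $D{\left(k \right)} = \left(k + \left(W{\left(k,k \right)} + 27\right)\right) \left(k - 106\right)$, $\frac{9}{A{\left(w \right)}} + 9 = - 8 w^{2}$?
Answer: $\frac{601589602140967}{24906938927841} \approx 24.154$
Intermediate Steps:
$W{\left(j,r \right)} = j^{2}$
$A{\left(w \right)} = \frac{9}{-9 - 8 w^{2}}$
$D{\left(k \right)} = \left(-106 + k\right) \left(27 + k + k^{2}\right)$ ($D{\left(k \right)} = \left(k + \left(k^{2} + 27\right)\right) \left(k - 106\right) = \left(k + \left(27 + k^{2}\right)\right) \left(-106 + k\right) = \left(27 + k + k^{2}\right) \left(-106 + k\right) = \left(-106 + k\right) \left(27 + k + k^{2}\right)$)
$- \frac{69119}{D{\left(A{\left(-16 \right)} \right)}} = - \frac{69119}{-2862 + \left(- \frac{9}{9 + 8 \left(-16\right)^{2}}\right)^{3} - 105 \left(- \frac{9}{9 + 8 \left(-16\right)^{2}}\right)^{2} - 79 \left(- \frac{9}{9 + 8 \left(-16\right)^{2}}\right)} = - \frac{69119}{-2862 + \left(- \frac{9}{9 + 8 \cdot 256}\right)^{3} - 105 \left(- \frac{9}{9 + 8 \cdot 256}\right)^{2} - 79 \left(- \frac{9}{9 + 8 \cdot 256}\right)} = - \frac{69119}{-2862 + \left(- \frac{9}{9 + 2048}\right)^{3} - 105 \left(- \frac{9}{9 + 2048}\right)^{2} - 79 \left(- \frac{9}{9 + 2048}\right)} = - \frac{69119}{-2862 + \left(- \frac{9}{2057}\right)^{3} - 105 \left(- \frac{9}{2057}\right)^{2} - 79 \left(- \frac{9}{2057}\right)} = - \frac{69119}{-2862 + \left(\left(-9\right) \frac{1}{2057}\right)^{3} - 105 \left(\left(-9\right) \frac{1}{2057}\right)^{2} - 79 \left(\left(-9\right) \frac{1}{2057}\right)} = - \frac{69119}{-2862 + \left(- \frac{9}{2057}\right)^{3} - 105 \left(- \frac{9}{2057}\right)^{2} - - \frac{711}{2057}} = - \frac{69119}{-2862 - \frac{729}{8703679193} - \frac{8505}{4231249} + \frac{711}{2057}} = - \frac{69119}{- \frac{24906938927841}{8703679193}} = \left(-69119\right) \left(- \frac{8703679193}{24906938927841}\right) = \frac{601589602140967}{24906938927841}$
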